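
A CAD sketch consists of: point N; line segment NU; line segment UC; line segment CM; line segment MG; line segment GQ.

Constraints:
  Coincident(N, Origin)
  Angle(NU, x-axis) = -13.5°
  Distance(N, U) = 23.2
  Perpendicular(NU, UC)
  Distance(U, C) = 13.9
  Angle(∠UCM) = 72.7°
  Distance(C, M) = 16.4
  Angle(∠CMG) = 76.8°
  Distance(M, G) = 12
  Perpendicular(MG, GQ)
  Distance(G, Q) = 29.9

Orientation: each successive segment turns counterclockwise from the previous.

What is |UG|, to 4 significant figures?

9.658

∠UCM = 72.7° gives CM at -176.2° from the x-axis; with |CM| = 16.4, M = (9.440, 7.013). ∠CMG = 76.8° gives MG at -73.00° from the x-axis; with |MG| = 12.0, G = (12.95, -4.463). Then |UG| = |G − U| = 9.658.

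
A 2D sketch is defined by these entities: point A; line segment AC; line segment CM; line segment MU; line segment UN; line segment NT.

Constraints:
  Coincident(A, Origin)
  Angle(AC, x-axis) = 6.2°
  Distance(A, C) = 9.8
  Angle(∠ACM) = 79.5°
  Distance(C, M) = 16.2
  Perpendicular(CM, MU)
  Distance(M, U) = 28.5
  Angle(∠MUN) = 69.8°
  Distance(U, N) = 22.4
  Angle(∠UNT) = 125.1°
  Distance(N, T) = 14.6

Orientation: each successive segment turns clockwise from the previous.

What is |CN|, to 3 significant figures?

21.3

A is at the origin; AC runs at 6.2° with length 9.8, so C = (9.74, 1.06). ∠ACM = 79.5° gives CM at -94.3° from the x-axis; with |CM| = 16.2, M = (8.53, -15.1). CM is perpendicular to MU, so MU runs at 176°; with |MU| = 28.5, U = (-19.9, -13.0). ∠MUN = 69.8° gives UN at 65.5° from the x-axis; with |UN| = 22.4, N = (-10.6, 7.42). Then |CN| = |N − C| = 21.3.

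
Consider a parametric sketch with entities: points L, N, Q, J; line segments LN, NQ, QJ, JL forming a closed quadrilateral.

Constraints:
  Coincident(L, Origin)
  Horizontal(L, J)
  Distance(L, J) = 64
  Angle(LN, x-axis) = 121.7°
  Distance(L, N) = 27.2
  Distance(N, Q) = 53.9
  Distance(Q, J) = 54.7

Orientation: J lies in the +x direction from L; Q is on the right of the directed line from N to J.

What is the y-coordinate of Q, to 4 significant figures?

-22.62

L is at the origin; LJ is horizontal with |LJ| = 64.0 and J in +x, so J = (64.0, 0). LN runs at 121.7° with |LN| = 27.2, so N = (-14.29, 23.14). Q is determined by |NQ| = 53.9 and |QJ| = 54.7 together: it lies at the intersection of circle(N, 53.9) and circle(J, 54.7). With |NJ| = 81.64, the foot of the radical line on NJ is 40.29 from N and the perpendicular offset is √(53.9² − 40.29²) = 35.81. Taking the right-of-NJ solution: Q = (14.19, -22.62).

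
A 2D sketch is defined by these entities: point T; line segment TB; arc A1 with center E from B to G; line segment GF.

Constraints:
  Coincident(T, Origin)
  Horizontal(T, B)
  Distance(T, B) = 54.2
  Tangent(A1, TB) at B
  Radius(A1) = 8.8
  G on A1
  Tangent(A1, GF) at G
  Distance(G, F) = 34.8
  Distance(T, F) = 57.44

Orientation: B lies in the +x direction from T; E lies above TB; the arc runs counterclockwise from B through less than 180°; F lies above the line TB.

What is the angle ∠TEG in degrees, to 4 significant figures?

151.1°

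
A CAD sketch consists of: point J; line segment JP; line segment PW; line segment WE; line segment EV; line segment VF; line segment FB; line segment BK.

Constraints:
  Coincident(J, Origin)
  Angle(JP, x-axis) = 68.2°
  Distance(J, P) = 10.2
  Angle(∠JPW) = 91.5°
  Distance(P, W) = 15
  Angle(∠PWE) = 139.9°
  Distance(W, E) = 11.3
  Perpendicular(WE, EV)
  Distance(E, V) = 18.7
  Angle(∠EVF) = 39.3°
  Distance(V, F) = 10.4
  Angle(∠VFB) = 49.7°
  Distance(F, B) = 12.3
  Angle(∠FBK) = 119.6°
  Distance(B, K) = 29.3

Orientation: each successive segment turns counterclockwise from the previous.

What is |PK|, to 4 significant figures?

50.32

J is at the origin; JP runs at 68.2° with length 10.2, so P = (3.788, 9.471). ∠JPW = 91.5° gives PW at 156.7° from the x-axis; with |PW| = 15.0, W = (-9.989, 15.40). ∠PWE = 139.9° gives WE at -163.2° from the x-axis; with |WE| = 11.3, E = (-20.81, 12.14). The perpendicularity gives EV at right angles to WE, so EV runs at -73.20°; with |EV| = 18.7, V = (-15.40, -5.764). ∠EVF = 39.3° gives VF at 67.50° from the x-axis; with |VF| = 10.4, F = (-11.42, 3.844). ∠VFB = 49.7° gives FB at -162.2° from the x-axis; with |FB| = 12.3, B = (-23.13, 0.08410). ∠FBK = 119.6° gives BK at -101.8° from the x-axis; with |BK| = 29.3, K = (-29.12, -28.60). Then |PK| = |K − P| = 50.32.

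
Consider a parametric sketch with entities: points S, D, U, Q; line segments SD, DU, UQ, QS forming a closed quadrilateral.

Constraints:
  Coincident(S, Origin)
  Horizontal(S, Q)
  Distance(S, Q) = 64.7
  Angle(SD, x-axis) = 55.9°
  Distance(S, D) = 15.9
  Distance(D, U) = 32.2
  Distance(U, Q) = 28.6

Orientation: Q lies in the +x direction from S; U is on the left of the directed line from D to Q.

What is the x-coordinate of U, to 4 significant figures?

40.99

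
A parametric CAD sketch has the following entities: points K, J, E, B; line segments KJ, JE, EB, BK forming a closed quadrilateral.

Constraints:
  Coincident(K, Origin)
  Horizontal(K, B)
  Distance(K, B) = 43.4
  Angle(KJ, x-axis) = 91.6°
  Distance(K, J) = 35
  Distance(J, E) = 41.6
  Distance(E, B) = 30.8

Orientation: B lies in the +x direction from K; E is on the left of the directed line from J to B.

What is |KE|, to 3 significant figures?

50.7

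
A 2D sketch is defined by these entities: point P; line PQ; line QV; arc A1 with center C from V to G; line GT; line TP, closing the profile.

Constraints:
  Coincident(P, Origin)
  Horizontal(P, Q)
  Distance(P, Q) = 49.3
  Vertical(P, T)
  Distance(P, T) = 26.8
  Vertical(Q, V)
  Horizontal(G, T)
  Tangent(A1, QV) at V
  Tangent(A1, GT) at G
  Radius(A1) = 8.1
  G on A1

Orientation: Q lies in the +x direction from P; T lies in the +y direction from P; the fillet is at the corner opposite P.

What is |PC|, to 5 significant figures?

45.245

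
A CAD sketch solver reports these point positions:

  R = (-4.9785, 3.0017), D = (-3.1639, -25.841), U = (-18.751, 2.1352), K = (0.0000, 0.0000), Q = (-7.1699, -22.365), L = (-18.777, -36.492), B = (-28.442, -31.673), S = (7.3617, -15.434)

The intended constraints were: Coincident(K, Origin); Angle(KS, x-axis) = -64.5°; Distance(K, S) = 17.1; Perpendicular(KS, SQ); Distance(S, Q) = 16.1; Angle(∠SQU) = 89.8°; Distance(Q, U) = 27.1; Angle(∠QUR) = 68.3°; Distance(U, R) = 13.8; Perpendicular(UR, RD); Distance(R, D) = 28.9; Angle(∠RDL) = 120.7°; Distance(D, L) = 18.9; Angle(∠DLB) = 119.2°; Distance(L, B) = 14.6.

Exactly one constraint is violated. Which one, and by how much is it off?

Distance(L, B) = 14.6 — off by 3.80.

K = (0.00, 0.00) ✓; KS at -64.50° ✓; |KS| = 17.10 ✓; ∠(KS, SQ) = 90.00° ✓; |SQ| = 16.10 ✓; ∠SQU = 89.80° ✓; |QU| = 27.10 ✓; ∠QUR = 68.30° ✓; |UR| = 13.80 ✓; ∠(UR, RD) = 90.00° ✓; |RD| = 28.90 ✓; ∠RDL = 120.7° ✓; |DL| = 18.90 ✓; ∠DLB = 119.2° ✓; |LB| = 10.80 ✗.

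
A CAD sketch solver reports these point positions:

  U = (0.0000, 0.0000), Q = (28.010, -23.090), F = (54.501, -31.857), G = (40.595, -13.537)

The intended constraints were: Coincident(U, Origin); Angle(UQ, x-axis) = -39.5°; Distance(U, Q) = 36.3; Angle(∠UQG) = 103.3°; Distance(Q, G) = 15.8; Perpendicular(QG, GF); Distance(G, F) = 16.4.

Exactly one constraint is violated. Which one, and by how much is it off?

Distance(G, F) = 16.4 — off by 6.60.

U = (0.00, 0.00) ✓; UQ at -39.50° ✓; |UQ| = 36.30 ✓; ∠UQG = 103.3° ✓; |QG| = 15.80 ✓; ∠(QG, GF) = 90.00° ✓; |GF| = 23.00 ✗.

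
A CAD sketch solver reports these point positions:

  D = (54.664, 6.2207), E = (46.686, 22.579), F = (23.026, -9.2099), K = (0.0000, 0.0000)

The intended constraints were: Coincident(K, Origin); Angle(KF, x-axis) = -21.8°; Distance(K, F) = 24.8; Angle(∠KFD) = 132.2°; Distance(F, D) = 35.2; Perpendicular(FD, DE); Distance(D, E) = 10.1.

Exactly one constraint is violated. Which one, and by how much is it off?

Distance(D, E) = 10.1 — off by 8.10.

K = (0.00, 0.00) ✓; KF at -21.80° ✓; |KF| = 24.80 ✓; ∠KFD = 132.2° ✓; |FD| = 35.20 ✓; ∠(FD, DE) = 90.00° ✓; |DE| = 18.20 ✗.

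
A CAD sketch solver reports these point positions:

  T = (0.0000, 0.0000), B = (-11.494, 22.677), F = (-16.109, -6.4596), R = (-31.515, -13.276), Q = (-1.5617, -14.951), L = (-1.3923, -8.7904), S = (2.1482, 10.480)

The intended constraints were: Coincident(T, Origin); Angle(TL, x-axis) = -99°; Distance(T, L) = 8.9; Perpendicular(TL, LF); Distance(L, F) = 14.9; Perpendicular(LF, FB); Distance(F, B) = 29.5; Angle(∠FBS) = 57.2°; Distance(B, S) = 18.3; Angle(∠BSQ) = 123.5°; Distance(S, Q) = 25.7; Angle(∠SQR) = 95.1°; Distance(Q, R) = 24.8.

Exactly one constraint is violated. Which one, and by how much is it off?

Distance(Q, R) = 24.8 — off by 5.20.

T = (0.00, 0.00) ✓; TL at -99.00° ✓; |TL| = 8.900 ✓; ∠(TL, LF) = 90.00° ✓; |LF| = 14.90 ✓; ∠(LF, FB) = 90.00° ✓; |FB| = 29.50 ✓; ∠FBS = 57.20° ✓; |BS| = 18.30 ✓; ∠BSQ = 123.5° ✓; |SQ| = 25.70 ✓; ∠SQR = 95.10° ✓; |QR| = 30.00 ✗.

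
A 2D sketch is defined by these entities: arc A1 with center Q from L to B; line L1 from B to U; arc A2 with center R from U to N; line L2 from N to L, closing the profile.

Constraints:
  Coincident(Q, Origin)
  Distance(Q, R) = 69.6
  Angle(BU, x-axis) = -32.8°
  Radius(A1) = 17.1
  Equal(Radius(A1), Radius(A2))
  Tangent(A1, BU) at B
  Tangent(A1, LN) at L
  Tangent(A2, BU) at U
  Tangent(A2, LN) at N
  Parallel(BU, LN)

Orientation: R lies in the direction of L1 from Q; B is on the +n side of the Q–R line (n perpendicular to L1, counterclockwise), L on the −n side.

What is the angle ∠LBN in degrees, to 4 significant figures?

63.83°

The slot axis is L1's direction at -32.8°, so u = (cos -32.8°, sin -32.8°) = (0.8406, -0.5417) and n = (−sin -32.8°, cos -32.8°) = (0.5417, 0.8406). Q is at the origin and R lies 69.6 along u from Q, so R = 69.6·u = (58.50, -37.70). Tangency of A1 to both parallel lines with radius 17.1 puts B and L at Q ± 17.1·n: B = (9.263, 14.37), L = (-9.263, -14.37). Equal radii place U and N the same way about R: U = R + 17.1·n = (67.77, -23.33), N = R − 17.1·n = (49.24, -52.08). Then cos ∠LBN = BL·BN / (|BL||BN|), giving 63.83°.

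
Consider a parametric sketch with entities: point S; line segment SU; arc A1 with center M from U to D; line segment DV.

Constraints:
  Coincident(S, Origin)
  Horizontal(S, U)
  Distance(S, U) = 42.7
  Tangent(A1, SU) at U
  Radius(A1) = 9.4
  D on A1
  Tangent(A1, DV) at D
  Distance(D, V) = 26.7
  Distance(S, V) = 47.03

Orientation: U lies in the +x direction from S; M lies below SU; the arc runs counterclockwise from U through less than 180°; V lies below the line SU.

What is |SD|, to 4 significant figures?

34.43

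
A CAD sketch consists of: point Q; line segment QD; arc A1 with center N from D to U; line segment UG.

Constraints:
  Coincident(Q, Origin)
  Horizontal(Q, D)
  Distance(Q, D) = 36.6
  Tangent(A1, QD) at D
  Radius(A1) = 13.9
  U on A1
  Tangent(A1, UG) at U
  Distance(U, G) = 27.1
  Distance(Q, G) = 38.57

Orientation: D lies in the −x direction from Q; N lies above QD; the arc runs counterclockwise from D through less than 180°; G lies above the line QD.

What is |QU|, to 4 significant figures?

25.28

Q is at the origin; QD is horizontal with |QD| = 36.6 and D on the −x side, so D = (-36.60, 0.000). Tangency of A1 to QD means the radius ND is perpendicular to QD, so N = D + (0, 13.9) = (-36.60, 13.90). Since NU ⟂ UG (tangency), |NG| = √(13.9² + 27.1²) = 30.46 regardless of where U sits on A1. So G lies on both circle(Q, 38.57) and circle(N, 30.46); the above-QD intersection is G = (-15.11, 35.49). U is the foot of the tangent from G: U = (-23.36, 9.671).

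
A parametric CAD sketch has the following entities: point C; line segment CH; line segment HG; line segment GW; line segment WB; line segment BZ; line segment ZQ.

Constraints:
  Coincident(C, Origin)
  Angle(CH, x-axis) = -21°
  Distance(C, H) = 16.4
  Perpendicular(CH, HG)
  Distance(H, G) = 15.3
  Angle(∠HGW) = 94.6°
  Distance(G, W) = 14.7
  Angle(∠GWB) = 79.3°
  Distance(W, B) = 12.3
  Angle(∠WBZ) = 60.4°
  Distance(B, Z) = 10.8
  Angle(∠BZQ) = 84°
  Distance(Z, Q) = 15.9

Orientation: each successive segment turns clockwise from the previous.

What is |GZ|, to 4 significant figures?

6.594

C is at the origin; CH runs at -21.0° with length 16.4, so H = (15.31, -5.877). CH ⟂ HG, so HG runs at -111.0°; with |HG| = 15.3, G = (9.828, -20.16). ∠HGW = 94.6° gives GW at 163.6° from the x-axis; with |GW| = 14.7, W = (-4.274, -16.01). ∠GWB = 79.3° gives WB at 62.90° from the x-axis; with |WB| = 12.3, B = (1.329, -5.061). ∠WBZ = 60.4° gives BZ at -56.70° from the x-axis; with |BZ| = 10.8, Z = (7.258, -14.09). Then |GZ| = |Z − G| = 6.594.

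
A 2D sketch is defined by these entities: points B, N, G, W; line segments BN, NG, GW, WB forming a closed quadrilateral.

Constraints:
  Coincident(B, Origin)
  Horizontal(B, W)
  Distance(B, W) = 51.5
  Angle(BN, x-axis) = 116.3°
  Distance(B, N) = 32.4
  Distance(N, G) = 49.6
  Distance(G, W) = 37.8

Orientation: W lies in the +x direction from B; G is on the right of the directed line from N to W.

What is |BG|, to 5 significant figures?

18.661

B is at the origin; B and W share the same y with |BW| = 51.5 and W in +x, so W = (51.5, 0). BN runs at 116.3° with |BN| = 32.4, so N = (-14.356, 29.046). G is determined by |NG| = 49.6 and |GW| = 37.8 together: it lies at the intersection of circle(N, 49.6) and circle(W, 37.8). With |NW| = 71.977, the foot of the radical line on NW is 43.153 from N and the perpendicular offset is √(49.6² − 43.153²) = 24.454. Taking the right-of-NW solution: G = (15.259, -10.743).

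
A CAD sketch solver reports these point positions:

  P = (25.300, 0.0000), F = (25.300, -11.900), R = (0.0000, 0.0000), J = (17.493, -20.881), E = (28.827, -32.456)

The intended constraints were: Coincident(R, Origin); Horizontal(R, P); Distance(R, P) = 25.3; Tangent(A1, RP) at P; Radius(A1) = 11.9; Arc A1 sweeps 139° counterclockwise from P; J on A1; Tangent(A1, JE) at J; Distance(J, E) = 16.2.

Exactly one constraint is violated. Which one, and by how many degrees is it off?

Tangent(A1, JE) at J — off by 4.60°.

R = (0.00, 0.00) ✓; R.y = 0.00, P.y = 0.00 ✓; |RP| = 25.30 ✓; ∠(FP, PR) = 90.00° ✓; |FP| = 11.90 ✓; bearing(F→J) − bearing(F→P) = 139.0° ✓; |FJ| = 11.90 ✓; ∠(FJ, JE) = 94.60° ✗; |JE| = 16.20 ✓.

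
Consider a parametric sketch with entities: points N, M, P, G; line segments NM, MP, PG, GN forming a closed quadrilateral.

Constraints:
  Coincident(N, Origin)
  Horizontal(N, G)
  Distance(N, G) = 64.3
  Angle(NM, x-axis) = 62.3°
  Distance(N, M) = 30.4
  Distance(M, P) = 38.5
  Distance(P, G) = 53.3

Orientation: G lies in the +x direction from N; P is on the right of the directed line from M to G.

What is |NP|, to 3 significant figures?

16.8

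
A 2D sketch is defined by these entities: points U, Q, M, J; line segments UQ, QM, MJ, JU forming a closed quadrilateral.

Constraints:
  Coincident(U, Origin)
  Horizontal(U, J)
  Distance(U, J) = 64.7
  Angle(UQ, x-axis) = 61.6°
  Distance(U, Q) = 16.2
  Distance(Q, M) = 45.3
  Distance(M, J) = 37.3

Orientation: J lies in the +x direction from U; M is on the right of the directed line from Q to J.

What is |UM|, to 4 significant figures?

41.15

Checks: |QM| = 45.30 ✓; |MJ| = 37.30 ✓.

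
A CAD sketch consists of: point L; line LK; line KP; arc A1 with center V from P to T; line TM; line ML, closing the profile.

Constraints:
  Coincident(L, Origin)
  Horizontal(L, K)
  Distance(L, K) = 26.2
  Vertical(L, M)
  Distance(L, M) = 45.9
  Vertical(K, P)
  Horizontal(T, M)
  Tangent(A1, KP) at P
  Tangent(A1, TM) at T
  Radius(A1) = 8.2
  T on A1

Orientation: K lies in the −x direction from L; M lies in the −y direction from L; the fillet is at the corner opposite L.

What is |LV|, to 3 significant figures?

41.8

L is at the origin; L and K share the same y with |LK| = 26.2 and K on the −x side, so K = (-26.2, 0.00). L and M share the same x with |LM| = 45.9 and M on the −y side, so M = (0.00, -45.9). The virtual corner opposite L is at (-26.2, -45.9). Since A1 is tangent to KP there, VP ⟂ KP and since A1 is tangent to TM there, VT ⟂ TM, with radius 8.2, so the center V sits 8.2 in from both sides at V = (-18.0, -37.7). Then |LV| = |V − L| = 41.8.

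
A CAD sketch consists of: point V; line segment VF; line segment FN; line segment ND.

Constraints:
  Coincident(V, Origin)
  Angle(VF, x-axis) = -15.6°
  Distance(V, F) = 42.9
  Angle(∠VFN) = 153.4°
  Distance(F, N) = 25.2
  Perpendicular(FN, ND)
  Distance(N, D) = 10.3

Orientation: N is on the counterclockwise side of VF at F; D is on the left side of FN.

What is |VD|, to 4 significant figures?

64.18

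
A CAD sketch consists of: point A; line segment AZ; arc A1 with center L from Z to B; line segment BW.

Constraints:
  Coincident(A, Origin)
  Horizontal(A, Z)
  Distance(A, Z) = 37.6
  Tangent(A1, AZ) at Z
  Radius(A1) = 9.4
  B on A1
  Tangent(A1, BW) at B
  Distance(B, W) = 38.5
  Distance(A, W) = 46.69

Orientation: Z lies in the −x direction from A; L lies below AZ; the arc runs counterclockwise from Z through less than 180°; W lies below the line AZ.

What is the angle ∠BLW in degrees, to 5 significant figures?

76.279°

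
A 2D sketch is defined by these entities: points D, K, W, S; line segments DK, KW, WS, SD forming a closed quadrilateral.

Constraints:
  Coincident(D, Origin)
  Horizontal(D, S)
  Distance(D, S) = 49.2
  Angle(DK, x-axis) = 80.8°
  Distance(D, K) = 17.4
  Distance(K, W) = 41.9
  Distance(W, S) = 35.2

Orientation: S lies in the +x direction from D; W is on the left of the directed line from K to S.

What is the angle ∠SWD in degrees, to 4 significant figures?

63.55°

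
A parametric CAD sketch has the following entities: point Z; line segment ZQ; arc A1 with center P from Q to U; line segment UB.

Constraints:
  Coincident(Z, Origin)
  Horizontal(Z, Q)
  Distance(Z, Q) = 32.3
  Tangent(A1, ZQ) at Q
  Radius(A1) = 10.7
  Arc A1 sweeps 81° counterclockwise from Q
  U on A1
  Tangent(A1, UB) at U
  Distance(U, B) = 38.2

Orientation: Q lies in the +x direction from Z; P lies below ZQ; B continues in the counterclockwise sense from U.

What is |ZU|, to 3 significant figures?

23.5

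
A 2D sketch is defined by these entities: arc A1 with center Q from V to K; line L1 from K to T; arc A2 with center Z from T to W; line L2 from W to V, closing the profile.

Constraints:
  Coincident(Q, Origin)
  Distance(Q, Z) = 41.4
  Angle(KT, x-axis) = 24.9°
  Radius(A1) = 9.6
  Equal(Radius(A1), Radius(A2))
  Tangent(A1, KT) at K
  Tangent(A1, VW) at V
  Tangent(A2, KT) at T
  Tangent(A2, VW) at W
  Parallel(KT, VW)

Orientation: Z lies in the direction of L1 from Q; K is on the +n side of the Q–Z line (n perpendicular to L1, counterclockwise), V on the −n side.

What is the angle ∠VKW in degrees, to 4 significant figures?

65.12°

The slot axis is L1's direction at 24.9°, so u = (cos 24.9°, sin 24.9°) = (0.9070, 0.4210) and n = (−sin 24.9°, cos 24.9°) = (-0.4210, 0.9070). Q is at the origin and Z lies 41.4 along u from Q, so Z = 41.4·u = (37.55, 17.43). Tangency of A1 to both parallel lines with radius 9.6 puts K and V at Q ± 9.6·n: K = (-4.042, 8.708), V = (4.042, -8.708). Equal radii place T and W the same way about Z: T = Z + 9.6·n = (33.51, 26.14), W = Z − 9.6·n = (41.59, 8.723). Then cos ∠VKW = KV·KW / (|KV||KW|), giving 65.12°.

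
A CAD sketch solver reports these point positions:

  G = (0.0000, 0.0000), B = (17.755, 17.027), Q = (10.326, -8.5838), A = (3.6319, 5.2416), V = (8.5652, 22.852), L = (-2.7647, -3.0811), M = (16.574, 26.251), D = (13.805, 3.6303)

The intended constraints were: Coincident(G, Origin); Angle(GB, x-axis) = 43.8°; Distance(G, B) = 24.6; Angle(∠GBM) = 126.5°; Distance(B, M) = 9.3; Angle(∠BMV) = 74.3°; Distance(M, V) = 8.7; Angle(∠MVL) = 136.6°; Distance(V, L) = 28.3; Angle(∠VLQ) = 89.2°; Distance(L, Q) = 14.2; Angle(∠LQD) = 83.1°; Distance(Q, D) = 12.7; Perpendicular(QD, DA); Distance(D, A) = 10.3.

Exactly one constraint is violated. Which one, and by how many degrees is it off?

Perpendicular(QD, DA) — off by 6.90°.

G = (0.00, 0.00) ✓; GB at 43.80° ✓; |GB| = 24.60 ✓; ∠GBM = 126.5° ✓; |BM| = 9.299 ✓; ∠BMV = 74.30° ✓; |MV| = 8.700 ✓; ∠MVL = 136.6° ✓; |VL| = 28.30 ✓; ∠VLQ = 89.20° ✓; |LQ| = 14.20 ✓; ∠LQD = 83.10° ✓; |QD| = 12.70 ✓; ∠(QD, DA) = 96.90° ✗; |DA| = 10.30 ✓.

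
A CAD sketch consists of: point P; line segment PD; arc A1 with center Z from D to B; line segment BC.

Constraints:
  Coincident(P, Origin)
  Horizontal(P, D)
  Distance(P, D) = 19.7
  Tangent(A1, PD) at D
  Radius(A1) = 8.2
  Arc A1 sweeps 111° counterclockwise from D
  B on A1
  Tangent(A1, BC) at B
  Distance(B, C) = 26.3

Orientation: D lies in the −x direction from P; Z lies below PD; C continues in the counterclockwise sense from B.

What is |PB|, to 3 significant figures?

29.5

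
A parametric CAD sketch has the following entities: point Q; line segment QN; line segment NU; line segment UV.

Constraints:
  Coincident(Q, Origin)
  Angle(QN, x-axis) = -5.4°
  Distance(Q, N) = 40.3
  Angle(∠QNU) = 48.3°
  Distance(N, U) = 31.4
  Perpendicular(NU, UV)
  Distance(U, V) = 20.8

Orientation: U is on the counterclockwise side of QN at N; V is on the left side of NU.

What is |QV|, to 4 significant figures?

10.36

Q is at the origin; QN runs at -5.4° with length 40.3, so N = 40.3·(cos -5.4°, sin -5.4°) = (40.12, -3.793). ∠QNU = 48.3°, so NU runs at -5.4° + (180° − 48.3°) = 126.3° from the x-axis; with |NU| = 31.4, U = N + 31.4·(cos 126.3°, sin 126.3°) = (21.53, 21.51). NU is perpendicular to UV; with |UV| = 20.8 on the left of NU, V = U + 20.8·(-0.8059, -0.5920) = (4.769, 9.200). Then |QV| = |V − Q| = 10.36.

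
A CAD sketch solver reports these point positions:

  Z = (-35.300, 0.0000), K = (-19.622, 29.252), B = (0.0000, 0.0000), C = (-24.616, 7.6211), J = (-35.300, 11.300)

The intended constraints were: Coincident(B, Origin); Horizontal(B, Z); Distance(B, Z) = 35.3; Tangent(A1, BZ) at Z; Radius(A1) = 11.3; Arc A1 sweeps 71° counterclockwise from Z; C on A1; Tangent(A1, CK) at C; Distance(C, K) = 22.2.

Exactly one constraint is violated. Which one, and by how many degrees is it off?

Tangent(A1, CK) at C — off by 6.00°.

B = (0.00, 0.00) ✓; B.y = 0.00, Z.y = 0.00 ✓; |BZ| = 35.30 ✓; ∠(JZ, ZB) = 90.00° ✓; |JZ| = 11.30 ✓; bearing(J→C) − bearing(J→Z) = 71.00° ✓; |JC| = 11.30 ✓; ∠(JC, CK) = 84.00° ✗; |CK| = 22.20 ✓.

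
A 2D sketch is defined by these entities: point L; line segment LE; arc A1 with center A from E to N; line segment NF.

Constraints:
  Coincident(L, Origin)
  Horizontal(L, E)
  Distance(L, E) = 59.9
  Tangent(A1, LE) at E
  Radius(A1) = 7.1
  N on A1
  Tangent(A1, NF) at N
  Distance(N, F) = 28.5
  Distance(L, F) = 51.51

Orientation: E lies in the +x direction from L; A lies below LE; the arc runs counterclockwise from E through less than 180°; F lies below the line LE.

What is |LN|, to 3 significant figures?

53.6

Checks: |AN| = 7.100 ✓; ∠(AN, NF) = 90.00° ✓; |NF| = 28.50 ✓; |LF| = 51.51 ✓.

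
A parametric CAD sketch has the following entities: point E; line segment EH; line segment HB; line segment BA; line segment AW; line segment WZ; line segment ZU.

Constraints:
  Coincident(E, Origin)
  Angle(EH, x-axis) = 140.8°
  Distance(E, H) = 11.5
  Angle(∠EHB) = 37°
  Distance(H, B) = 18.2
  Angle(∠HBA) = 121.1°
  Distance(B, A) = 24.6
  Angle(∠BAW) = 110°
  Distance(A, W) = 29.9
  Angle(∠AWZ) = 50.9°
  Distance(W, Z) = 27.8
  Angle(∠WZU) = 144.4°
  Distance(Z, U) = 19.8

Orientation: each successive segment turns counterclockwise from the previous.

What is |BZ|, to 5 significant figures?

20.838

E is at the origin; EH runs at 140.8° with length 11.5, so H = (-8.9119, 7.2683). ∠EHB = 37.0° gives HB at -76.200° from the x-axis; with |HB| = 18.2, B = (-4.5706, -10.406). ∠HBA = 121.1° gives BA at -17.300° from the x-axis; with |BA| = 24.6, A = (18.917, -17.722). ∠BAW = 110.0° gives AW at 52.700° from the x-axis; with |AW| = 29.9, W = (37.036, 6.0629). ∠AWZ = 50.9° gives WZ at -178.20° from the x-axis; with |WZ| = 27.8, Z = (9.2493, 5.1897). Then |BZ| = |Z − B| = 20.838.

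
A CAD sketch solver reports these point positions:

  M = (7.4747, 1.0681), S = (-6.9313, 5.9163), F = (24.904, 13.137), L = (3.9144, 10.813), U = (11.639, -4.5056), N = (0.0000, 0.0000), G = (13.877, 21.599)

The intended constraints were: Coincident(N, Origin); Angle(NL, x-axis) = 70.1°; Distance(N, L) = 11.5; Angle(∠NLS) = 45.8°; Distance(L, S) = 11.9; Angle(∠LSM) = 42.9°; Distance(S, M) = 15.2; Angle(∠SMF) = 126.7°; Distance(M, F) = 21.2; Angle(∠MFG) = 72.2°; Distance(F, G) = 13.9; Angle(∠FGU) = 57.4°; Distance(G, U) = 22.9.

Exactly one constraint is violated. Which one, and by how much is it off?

Distance(G, U) = 22.9 — off by 3.30.

N = (0.00, 0.00) ✓; NL at 70.10° ✓; |NL| = 11.50 ✓; ∠NLS = 45.80° ✓; |LS| = 11.90 ✓; ∠LSM = 42.90° ✓; |SM| = 15.20 ✓; ∠SMF = 126.7° ✓; |MF| = 21.20 ✓; ∠MFG = 72.20° ✓; |FG| = 13.90 ✓; ∠FGU = 57.40° ✓; |GU| = 26.20 ✗.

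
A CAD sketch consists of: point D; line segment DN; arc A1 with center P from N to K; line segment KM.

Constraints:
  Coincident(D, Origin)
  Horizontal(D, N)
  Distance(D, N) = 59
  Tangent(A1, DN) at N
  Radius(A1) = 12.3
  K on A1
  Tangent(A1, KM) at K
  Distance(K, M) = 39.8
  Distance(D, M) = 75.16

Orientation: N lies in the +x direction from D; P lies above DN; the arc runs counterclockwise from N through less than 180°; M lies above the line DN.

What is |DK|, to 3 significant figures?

72.3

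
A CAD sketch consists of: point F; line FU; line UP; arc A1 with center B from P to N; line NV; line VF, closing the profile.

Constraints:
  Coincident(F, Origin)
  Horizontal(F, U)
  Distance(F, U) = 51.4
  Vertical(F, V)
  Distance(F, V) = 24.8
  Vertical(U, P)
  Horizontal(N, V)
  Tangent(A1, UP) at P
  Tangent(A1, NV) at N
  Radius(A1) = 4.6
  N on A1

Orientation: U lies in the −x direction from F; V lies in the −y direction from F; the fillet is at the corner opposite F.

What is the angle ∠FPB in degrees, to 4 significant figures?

21.45°

F is at the origin; F and U share the same y with |FU| = 51.4 and U on the −x side, so U = (-51.40, 0.000). F and V share the same x with |FV| = 24.8 and V on the −y side, so V = (0.000, -24.80). The virtual corner opposite F is at (-51.40, -24.80). Tangency of A1 to UP means the radius BP is perpendicular to UP and A1 meets NV tangentially, so BN is at right angles to NV, with radius 4.6, so the center B sits 4.6 in from both sides at B = (-46.80, -20.20). That places the tangent points at P = (-51.40, -20.20) on UP and N = (-46.80, -24.80) on NV. Then cos ∠FPB = PF·PB / (|PF||PB|), giving 21.45°.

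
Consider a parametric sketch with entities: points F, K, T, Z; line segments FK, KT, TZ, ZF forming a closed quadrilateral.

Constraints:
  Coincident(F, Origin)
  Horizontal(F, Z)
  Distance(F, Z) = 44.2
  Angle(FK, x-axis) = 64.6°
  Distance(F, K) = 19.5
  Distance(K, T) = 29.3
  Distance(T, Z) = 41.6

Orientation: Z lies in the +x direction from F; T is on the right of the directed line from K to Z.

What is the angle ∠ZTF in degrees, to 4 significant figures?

94.31°

Checks: |KT| = 29.30 ✓; |TZ| = 41.60 ✓.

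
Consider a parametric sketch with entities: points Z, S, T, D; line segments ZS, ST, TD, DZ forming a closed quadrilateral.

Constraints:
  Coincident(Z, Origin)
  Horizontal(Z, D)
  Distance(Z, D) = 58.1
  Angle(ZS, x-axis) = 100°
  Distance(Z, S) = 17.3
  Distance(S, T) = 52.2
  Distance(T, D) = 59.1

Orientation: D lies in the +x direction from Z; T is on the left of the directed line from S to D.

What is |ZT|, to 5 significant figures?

63.713

Checks: |ST| = 52.20 ✓; |TD| = 59.10 ✓.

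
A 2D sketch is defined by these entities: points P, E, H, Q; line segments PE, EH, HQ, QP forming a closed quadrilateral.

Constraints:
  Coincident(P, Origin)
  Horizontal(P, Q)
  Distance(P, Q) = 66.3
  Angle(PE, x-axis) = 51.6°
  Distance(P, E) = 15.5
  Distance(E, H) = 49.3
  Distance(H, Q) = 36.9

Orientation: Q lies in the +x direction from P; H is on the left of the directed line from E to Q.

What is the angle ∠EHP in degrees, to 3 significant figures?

5.79°

Checks: P.y = 0.00, Q.y = 0.00 ✓; |EH| = 49.30 ✓; |HQ| = 36.90 ✓.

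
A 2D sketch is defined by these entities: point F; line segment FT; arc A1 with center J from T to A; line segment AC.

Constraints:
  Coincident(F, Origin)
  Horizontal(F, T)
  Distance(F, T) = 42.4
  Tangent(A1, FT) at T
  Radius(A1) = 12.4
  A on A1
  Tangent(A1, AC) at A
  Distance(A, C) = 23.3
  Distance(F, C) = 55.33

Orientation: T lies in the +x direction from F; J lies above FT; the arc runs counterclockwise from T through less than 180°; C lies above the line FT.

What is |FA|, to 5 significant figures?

56.110

F is at the origin; F and T share the same y with |FT| = 42.4 and T on the +x side, so T = (42.400, 0.0000). Since A1 is tangent to FT there, JT ⟂ FT, so J = T + (0, 12.4) = (42.400, 12.400). Since JA ⟂ AC (tangency), |JC| = √(12.4² + 23.3²) = 26.394 regardless of where A sits on A1. So C lies on both circle(F, 55.33) and circle(J, 26.394); the above-FT intersection is C = (39.598, 38.645). A is the foot of the tangent from C: A = (52.666, 19.355).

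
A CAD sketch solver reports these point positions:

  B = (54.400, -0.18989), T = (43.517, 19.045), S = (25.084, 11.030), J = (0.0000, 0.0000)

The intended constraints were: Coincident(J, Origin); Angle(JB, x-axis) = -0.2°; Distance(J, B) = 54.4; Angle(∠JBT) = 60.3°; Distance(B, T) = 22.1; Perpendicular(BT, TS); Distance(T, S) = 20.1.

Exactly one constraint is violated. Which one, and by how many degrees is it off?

Perpendicular(BT, TS) — off by 6.00°.

J = (0.00, 0.00) ✓; JB at -0.2000° ✓; |JB| = 54.40 ✓; ∠JBT = 60.30° ✓; |BT| = 22.10 ✓; ∠(BT, TS) = 84.00° ✗; |TS| = 20.10 ✓.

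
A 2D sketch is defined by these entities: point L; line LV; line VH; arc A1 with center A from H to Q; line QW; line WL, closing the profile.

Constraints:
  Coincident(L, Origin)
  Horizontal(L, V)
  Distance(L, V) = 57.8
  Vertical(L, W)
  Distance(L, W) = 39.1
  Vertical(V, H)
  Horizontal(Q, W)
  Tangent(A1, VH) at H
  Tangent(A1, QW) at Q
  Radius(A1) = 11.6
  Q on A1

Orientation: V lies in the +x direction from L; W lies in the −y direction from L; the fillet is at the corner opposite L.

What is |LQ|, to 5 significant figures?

60.525

L is at the origin; LV is horizontal with |LV| = 57.8 and V on the +x side, so V = (57.800, 0.0000). L and W share the same x with |LW| = 39.1 and W on the −y side, so W = (0.0000, -39.100). The virtual corner opposite L is at (57.800, -39.100). Since A1 is tangent to VH there, AH ⟂ VH and the tangent condition forces AQ to be normal to QW, with radius 11.6, so the center A sits 11.6 in from both sides at A = (46.200, -27.500). That places the tangent points at H = (57.800, -27.500) on VH and Q = (46.200, -39.100) on QW. Then |LQ| = |Q − L| = 60.525.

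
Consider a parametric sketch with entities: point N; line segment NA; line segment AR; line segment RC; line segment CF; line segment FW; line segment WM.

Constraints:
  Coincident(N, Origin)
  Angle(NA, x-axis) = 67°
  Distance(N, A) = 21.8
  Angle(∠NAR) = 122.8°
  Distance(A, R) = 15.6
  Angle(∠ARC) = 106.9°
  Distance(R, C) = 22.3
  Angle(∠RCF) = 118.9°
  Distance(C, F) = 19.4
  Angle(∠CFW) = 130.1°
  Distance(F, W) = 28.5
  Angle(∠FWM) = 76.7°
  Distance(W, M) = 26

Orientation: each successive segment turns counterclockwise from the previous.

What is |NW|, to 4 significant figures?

16.93

N is at the origin; NA runs at 67.0° with length 21.8, so A = (8.518, 20.07). ∠NAR = 122.8° gives AR at 124.2° from the x-axis; with |AR| = 15.6, R = (-0.2506, 32.97). ∠ARC = 106.9° gives RC at -162.7° from the x-axis; with |RC| = 22.3, C = (-21.54, 26.34). ∠RCF = 118.9° gives CF at -101.6° from the x-axis; with |CF| = 19.4, F = (-25.44, 7.334). ∠CFW = 130.1° gives FW at -51.70° from the x-axis; with |FW| = 28.5, W = (-7.779, -15.03). Then |NW| = |W − N| = 16.93.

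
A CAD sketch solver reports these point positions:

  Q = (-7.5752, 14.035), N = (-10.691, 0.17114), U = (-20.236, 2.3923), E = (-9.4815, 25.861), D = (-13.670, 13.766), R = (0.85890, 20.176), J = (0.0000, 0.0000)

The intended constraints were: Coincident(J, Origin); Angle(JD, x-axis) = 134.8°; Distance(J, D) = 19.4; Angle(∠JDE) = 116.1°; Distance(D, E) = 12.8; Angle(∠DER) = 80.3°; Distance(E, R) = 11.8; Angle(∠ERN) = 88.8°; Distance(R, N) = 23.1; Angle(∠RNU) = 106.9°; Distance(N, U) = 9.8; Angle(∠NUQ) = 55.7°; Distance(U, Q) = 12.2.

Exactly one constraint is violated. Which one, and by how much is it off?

Distance(U, Q) = 12.2 — off by 5.00.

J = (0.00, 0.00) ✓; JD at 134.8° ✓; |JD| = 19.40 ✓; ∠JDE = 116.1° ✓; |DE| = 12.80 ✓; ∠DER = 80.30° ✓; |ER| = 11.80 ✓; ∠ERN = 88.80° ✓; |RN| = 23.10 ✓; ∠RNU = 106.9° ✓; |NU| = 9.800 ✓; ∠NUQ = 55.70° ✓; |UQ| = 17.20 ✗.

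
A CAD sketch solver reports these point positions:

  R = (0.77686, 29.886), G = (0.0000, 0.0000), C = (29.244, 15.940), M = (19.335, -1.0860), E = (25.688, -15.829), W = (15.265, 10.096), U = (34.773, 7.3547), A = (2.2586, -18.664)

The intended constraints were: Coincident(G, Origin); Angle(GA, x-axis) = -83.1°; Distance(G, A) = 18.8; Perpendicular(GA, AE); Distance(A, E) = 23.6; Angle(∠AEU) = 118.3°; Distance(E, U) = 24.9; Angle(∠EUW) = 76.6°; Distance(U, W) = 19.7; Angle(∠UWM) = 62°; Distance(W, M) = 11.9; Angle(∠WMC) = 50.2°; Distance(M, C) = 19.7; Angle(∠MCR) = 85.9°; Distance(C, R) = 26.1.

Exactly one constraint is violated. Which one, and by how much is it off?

Distance(C, R) = 26.1 — off by 5.60.

G = (0.00, 0.00) ✓; GA at -83.10° ✓; |GA| = 18.80 ✓; ∠(GA, AE) = 90.00° ✓; |AE| = 23.60 ✓; ∠AEU = 118.3° ✓; |EU| = 24.90 ✓; ∠EUW = 76.60° ✓; |UW| = 19.70 ✓; ∠UWM = 62.00° ✓; |WM| = 11.90 ✓; ∠WMC = 50.20° ✓; |MC| = 19.70 ✓; ∠MCR = 85.90° ✓; |CR| = 31.70 ✗.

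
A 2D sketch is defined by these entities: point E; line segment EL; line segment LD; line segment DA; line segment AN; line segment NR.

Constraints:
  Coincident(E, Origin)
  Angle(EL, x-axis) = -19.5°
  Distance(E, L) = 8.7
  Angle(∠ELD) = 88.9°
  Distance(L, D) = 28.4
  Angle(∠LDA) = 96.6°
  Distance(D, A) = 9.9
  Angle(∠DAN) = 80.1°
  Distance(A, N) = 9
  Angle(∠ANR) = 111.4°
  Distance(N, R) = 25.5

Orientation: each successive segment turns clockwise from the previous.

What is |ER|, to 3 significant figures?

26.7

E is at the origin; EL runs at -19.5° with length 8.7, so L = (8.20, -2.90). ∠ELD = 88.9° gives LD at -111° from the x-axis; with |LD| = 28.4, D = (-1.79, -29.5). ∠LDA = 96.6° gives DA at 166° from the x-axis; with |DA| = 9.9, A = (-11.4, -27.1). ∠DAN = 80.1° gives AN at 66.1° from the x-axis; with |AN| = 9.0, N = (-7.75, -18.9). ∠ANR = 111.4° gives NR at -2.50° from the x-axis; with |NR| = 25.5, R = (17.7, -20.0). Then |ER| = |R − E| = 26.7.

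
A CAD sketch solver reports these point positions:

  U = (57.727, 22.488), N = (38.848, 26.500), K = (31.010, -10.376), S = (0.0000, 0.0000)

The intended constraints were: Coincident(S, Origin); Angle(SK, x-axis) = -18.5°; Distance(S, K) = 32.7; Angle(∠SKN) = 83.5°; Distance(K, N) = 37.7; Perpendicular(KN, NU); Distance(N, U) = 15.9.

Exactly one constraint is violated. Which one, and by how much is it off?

Distance(N, U) = 15.9 — off by 3.40.

S = (0.00, 0.00) ✓; SK at -18.50° ✓; |SK| = 32.70 ✓; ∠SKN = 83.50° ✓; |KN| = 37.70 ✓; ∠(KN, NU) = 90.00° ✓; |NU| = 19.30 ✗.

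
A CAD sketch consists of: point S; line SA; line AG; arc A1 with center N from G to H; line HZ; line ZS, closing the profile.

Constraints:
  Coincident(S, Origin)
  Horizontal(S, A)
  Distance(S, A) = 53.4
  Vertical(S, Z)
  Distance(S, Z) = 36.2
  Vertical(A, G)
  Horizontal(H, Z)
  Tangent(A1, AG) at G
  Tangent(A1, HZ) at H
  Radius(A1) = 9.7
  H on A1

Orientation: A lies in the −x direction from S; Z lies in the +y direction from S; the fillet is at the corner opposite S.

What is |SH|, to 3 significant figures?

56.7

S is at the origin; S and A share the same y with |SA| = 53.4 and A on the −x side, so A = (-53.4, 0.00). SZ is vertical with |SZ| = 36.2 and Z on the +y side, so Z = (0.00, 36.2). The virtual corner opposite S is at (-53.4, 36.2). Tangency of A1 to AG means the radius NG is perpendicular to AG and the tangent condition forces NH to be normal to HZ, with radius 9.7, so the center N sits 9.7 in from both sides at N = (-43.7, 26.5). That places the tangent points at G = (-53.4, 26.5) on AG and H = (-43.7, 36.2) on HZ. Then |SH| = |H − S| = 56.7.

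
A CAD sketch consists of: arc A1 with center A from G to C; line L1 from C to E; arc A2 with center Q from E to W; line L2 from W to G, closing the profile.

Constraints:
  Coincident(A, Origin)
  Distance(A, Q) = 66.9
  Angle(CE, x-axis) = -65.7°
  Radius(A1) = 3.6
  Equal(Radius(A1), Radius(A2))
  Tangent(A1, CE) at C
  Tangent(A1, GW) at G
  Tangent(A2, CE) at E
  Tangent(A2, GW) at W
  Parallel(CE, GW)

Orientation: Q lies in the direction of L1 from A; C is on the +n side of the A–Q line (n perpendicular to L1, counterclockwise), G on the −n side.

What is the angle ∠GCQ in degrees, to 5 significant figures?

86.920°

A is at the origin and Q lies 66.9 along u from A, so Q = 66.9·u = (27.530, -60.973). Tangency of A1 to both parallel lines with radius 3.6 puts C and G at A ± 3.6·n: C = (3.2811, 1.4815), G = (-3.2811, -1.4815). Then cos ∠GCQ = CG·CQ / (|CG||CQ|), giving 86.920°.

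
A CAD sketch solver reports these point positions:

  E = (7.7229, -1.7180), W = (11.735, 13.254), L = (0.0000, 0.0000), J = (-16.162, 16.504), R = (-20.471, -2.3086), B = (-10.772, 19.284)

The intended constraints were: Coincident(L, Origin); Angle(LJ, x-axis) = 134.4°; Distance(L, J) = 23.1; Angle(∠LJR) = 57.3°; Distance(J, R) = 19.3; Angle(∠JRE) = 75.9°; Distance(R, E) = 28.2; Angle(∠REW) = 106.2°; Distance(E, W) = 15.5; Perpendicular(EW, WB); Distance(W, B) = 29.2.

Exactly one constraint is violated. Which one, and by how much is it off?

Distance(W, B) = 29.2 — off by 5.90.

L = (0.00, 0.00) ✓; LJ at 134.4° ✓; |LJ| = 23.10 ✓; ∠LJR = 57.30° ✓; |JR| = 19.30 ✓; ∠JRE = 75.90° ✓; |RE| = 28.20 ✓; ∠REW = 106.2° ✓; |EW| = 15.50 ✓; ∠(EW, WB) = 90.00° ✓; |WB| = 23.30 ✗.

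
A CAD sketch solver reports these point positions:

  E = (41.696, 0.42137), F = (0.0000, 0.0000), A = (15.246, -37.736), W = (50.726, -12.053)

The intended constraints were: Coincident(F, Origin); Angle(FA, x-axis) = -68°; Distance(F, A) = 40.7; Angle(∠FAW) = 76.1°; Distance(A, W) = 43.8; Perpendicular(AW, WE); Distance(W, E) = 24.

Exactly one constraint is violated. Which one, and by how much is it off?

Distance(W, E) = 24 — off by 8.60.

F = (0.00, 0.00) ✓; FA at -68.00° ✓; |FA| = 40.70 ✓; ∠FAW = 76.10° ✓; |AW| = 43.80 ✓; ∠(AW, WE) = 90.00° ✓; |WE| = 15.40 ✗.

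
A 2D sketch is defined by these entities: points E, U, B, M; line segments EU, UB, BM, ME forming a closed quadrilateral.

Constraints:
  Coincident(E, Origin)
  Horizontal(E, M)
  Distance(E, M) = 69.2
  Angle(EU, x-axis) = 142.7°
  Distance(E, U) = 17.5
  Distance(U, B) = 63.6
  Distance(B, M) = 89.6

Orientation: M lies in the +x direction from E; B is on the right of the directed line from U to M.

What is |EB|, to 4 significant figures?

52.29

Checks: |UB| = 63.60 ✓; |BM| = 89.60 ✓.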